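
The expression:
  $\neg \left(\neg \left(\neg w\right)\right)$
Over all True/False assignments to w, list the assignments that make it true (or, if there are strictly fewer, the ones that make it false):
is true only for:
  w=False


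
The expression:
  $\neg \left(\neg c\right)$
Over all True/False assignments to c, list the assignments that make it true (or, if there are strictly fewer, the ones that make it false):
is true only for:
  c=True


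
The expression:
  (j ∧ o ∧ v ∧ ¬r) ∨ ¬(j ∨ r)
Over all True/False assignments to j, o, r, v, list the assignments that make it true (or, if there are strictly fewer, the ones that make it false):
is true only for:
  j=False, o=False, r=False, v=False;
  j=False, o=False, r=False, v=True;
  j=False, o=True, r=False, v=False;
  j=False, o=True, r=False, v=True;
  j=True, o=True, r=False, v=True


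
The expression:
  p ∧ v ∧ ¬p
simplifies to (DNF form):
False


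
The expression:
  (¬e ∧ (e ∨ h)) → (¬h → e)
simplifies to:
True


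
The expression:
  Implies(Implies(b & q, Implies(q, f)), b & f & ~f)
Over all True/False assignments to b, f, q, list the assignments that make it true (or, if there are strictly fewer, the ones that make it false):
is true only for:
  b=True, f=False, q=True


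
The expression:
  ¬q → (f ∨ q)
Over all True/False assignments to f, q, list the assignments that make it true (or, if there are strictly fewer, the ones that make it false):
is false only for:
  f=False, q=False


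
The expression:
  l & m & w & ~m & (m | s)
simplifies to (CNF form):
False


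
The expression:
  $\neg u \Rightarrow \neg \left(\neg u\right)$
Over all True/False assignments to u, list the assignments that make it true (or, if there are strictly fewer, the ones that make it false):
is true only for:
  u=True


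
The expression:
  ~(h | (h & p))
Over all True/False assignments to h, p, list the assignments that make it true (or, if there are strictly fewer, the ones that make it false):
is true only for:
  h=False, p=False;
  h=False, p=True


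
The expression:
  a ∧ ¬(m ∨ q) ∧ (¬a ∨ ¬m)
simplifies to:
a ∧ ¬m ∧ ¬q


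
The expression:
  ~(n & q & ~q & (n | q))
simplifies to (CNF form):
True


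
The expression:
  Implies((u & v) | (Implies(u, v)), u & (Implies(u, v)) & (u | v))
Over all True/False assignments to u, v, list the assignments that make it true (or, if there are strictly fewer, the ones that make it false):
is true only for:
  u=True, v=False;
  u=True, v=True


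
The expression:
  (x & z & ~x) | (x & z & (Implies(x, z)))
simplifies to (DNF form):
x & z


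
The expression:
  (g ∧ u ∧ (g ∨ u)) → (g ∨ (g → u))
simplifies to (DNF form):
True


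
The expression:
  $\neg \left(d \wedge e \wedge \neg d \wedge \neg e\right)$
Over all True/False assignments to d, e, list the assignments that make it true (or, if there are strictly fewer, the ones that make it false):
is always true.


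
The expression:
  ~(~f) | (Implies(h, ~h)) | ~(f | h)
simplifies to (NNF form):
f | ~h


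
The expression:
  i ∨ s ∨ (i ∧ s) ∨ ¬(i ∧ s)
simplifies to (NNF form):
True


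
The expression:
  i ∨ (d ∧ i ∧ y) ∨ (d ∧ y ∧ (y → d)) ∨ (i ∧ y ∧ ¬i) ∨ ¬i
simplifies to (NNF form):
True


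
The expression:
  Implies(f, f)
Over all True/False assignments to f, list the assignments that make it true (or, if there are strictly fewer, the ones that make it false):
is always true.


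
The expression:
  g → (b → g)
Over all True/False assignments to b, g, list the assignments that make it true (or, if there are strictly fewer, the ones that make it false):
is always true.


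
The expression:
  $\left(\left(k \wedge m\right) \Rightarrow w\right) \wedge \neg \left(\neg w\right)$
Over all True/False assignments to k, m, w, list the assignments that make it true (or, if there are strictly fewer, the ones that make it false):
is true only for:
  k=False, m=False, w=True;
  k=False, m=True, w=True;
  k=True, m=False, w=True;
  k=True, m=True, w=True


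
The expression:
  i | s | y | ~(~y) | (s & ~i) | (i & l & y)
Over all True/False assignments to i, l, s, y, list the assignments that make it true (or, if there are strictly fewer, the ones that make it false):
is false only for:
  i=False, l=False, s=False, y=False;
  i=False, l=True, s=False, y=False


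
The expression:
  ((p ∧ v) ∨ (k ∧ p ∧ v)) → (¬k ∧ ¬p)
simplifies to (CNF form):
¬p ∨ ¬v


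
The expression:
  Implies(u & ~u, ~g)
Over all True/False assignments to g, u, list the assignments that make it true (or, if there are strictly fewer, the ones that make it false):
is always true.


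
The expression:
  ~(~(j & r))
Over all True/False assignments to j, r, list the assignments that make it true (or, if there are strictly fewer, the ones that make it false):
is true only for:
  j=True, r=True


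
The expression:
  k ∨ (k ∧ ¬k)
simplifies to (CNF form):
k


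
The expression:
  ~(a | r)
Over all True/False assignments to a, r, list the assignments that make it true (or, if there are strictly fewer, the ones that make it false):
is true only for:
  a=False, r=False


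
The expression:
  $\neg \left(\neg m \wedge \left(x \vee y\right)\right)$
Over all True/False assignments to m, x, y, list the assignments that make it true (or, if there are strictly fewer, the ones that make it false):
is false only for:
  m=False, x=False, y=True;
  m=False, x=True, y=False;
  m=False, x=True, y=True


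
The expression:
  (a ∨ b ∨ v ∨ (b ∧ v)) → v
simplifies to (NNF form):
v ∨ (¬a ∧ ¬b)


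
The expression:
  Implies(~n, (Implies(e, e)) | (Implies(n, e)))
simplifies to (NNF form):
True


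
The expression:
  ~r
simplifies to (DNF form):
~r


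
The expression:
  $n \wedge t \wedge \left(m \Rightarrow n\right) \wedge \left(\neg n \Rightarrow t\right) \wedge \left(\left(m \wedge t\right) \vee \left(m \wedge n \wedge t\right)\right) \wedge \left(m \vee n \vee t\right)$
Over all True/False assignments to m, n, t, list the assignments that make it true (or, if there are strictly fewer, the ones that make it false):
is true only for:
  m=True, n=True, t=True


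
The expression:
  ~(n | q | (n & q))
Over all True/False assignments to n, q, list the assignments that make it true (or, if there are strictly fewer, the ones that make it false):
is true only for:
  n=False, q=False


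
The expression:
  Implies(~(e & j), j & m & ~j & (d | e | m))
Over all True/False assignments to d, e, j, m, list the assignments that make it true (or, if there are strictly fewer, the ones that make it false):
is true only for:
  d=False, e=True, j=True, m=False;
  d=False, e=True, j=True, m=True;
  d=True, e=True, j=True, m=False;
  d=True, e=True, j=True, m=True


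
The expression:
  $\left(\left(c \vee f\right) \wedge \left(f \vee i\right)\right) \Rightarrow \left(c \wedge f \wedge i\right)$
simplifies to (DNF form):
$\left(\neg c \wedge \neg f\right) \vee \left(\neg f \wedge \neg i\right) \vee \left(c \wedge f \wedge i\right)$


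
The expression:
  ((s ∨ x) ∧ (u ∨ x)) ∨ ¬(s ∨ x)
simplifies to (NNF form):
u ∨ x ∨ ¬s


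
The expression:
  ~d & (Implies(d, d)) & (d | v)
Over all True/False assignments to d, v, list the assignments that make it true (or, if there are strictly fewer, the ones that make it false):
is true only for:
  d=False, v=True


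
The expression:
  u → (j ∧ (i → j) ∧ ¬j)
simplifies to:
¬u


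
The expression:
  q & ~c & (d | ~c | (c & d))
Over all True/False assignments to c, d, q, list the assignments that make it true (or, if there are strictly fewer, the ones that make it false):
is true only for:
  c=False, d=False, q=True;
  c=False, d=True, q=True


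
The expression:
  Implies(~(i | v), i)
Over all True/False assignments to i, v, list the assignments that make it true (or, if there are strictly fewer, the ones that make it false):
is false only for:
  i=False, v=False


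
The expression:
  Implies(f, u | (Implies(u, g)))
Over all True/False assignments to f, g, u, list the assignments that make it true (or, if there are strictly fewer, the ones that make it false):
is always true.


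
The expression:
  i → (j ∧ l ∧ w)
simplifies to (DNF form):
(j ∧ l ∧ w) ∨ ¬i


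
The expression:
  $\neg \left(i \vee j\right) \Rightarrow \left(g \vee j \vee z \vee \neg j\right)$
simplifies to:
$\text{True}$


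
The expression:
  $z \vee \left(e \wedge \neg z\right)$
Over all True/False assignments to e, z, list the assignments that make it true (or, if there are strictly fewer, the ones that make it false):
is false only for:
  e=False, z=False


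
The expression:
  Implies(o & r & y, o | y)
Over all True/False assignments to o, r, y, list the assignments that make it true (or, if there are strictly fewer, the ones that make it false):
is always true.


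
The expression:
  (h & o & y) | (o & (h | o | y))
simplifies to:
o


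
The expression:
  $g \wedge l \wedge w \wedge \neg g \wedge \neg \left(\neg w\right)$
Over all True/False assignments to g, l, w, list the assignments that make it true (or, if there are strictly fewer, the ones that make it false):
is never true.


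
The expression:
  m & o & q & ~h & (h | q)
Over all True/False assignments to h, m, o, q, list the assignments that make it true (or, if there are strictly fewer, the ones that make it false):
is true only for:
  h=False, m=True, o=True, q=True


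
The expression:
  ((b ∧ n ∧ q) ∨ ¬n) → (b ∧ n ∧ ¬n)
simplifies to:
n ∧ (¬b ∨ ¬q)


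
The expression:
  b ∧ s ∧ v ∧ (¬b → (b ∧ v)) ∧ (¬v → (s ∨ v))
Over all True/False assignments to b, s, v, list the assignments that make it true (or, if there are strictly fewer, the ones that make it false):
is true only for:
  b=True, s=True, v=True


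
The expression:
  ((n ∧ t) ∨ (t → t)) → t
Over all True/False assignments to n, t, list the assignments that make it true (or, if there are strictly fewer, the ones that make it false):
is true only for:
  n=False, t=True;
  n=True, t=True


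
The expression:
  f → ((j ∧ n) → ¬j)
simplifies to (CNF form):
¬f ∨ ¬j ∨ ¬n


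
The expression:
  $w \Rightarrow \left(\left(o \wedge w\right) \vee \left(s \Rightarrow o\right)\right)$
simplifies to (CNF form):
$o \vee \neg s \vee \neg w$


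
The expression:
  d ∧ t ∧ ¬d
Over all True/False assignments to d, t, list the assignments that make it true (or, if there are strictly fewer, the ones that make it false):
is never true.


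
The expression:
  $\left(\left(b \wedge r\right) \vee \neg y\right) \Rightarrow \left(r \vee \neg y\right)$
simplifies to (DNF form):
$\text{True}$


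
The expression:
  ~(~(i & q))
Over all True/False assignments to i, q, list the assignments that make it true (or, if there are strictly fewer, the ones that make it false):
is true only for:
  i=True, q=True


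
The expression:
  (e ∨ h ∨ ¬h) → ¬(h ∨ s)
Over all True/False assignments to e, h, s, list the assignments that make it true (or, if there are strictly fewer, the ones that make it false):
is true only for:
  e=False, h=False, s=False;
  e=True, h=False, s=False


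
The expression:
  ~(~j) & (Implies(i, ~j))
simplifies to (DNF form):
j & ~i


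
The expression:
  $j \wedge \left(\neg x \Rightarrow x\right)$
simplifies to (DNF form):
$j \wedge x$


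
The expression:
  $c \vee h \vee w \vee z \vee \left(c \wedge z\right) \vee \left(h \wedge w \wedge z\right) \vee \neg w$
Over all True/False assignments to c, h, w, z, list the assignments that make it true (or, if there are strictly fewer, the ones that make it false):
is always true.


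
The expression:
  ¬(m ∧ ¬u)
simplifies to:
u ∨ ¬m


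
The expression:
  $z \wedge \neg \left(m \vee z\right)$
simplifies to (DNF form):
$\text{False}$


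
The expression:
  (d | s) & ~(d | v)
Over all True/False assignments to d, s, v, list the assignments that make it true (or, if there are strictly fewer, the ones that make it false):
is true only for:
  d=False, s=True, v=False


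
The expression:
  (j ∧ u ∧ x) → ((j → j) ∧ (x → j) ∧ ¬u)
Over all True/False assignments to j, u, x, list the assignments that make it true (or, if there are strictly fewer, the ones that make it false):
is false only for:
  j=True, u=True, x=True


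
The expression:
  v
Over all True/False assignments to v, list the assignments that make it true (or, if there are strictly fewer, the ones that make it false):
is true only for:
  v=True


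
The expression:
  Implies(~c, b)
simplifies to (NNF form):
b | c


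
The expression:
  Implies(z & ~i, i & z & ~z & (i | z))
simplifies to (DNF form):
i | ~z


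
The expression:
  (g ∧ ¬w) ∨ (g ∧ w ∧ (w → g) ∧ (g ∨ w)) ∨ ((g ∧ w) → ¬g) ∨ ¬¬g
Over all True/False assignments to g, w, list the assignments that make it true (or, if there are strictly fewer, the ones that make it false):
is always true.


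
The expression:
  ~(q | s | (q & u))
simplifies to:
~q & ~s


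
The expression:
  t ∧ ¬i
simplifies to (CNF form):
t ∧ ¬i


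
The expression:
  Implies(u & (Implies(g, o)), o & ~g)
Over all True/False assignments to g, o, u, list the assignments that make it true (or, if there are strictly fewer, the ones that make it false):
is false only for:
  g=False, o=False, u=True;
  g=True, o=True, u=True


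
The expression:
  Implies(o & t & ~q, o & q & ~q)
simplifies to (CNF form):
q | ~o | ~t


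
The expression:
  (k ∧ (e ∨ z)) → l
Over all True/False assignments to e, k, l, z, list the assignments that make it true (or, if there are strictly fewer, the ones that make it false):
is false only for:
  e=False, k=True, l=False, z=True;
  e=True, k=True, l=False, z=False;
  e=True, k=True, l=False, z=True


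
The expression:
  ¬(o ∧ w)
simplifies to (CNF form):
¬o ∨ ¬w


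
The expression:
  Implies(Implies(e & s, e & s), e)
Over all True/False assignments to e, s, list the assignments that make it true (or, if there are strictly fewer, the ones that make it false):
is true only for:
  e=True, s=False;
  e=True, s=True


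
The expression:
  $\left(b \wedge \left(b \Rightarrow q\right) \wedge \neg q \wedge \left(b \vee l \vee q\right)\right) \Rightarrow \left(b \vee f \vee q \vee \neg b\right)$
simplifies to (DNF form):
$\text{True}$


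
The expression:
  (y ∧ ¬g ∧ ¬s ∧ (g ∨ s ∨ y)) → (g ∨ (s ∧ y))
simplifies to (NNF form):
g ∨ s ∨ ¬y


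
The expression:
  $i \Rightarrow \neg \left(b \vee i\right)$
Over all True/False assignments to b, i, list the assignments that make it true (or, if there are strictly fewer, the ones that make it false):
is true only for:
  b=False, i=False;
  b=True, i=False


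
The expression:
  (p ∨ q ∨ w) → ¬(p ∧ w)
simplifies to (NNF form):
¬p ∨ ¬w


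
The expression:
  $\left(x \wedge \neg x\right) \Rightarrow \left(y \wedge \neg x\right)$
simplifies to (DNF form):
$\text{True}$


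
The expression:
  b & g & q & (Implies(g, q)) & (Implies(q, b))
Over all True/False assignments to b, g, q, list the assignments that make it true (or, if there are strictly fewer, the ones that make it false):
is true only for:
  b=True, g=True, q=True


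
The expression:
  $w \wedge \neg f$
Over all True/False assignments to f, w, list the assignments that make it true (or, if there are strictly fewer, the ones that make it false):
is true only for:
  f=False, w=True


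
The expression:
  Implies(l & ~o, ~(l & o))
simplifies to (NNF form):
True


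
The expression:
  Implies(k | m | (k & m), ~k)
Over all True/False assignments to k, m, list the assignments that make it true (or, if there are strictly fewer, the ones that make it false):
is true only for:
  k=False, m=False;
  k=False, m=True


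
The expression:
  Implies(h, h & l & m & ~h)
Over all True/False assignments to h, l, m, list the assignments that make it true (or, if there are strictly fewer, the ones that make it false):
is true only for:
  h=False, l=False, m=False;
  h=False, l=False, m=True;
  h=False, l=True, m=False;
  h=False, l=True, m=True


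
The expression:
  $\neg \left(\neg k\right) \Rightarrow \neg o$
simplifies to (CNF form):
$\neg k \vee \neg o$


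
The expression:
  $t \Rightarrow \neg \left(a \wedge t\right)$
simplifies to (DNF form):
$\neg a \vee \neg t$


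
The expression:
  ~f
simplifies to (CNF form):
~f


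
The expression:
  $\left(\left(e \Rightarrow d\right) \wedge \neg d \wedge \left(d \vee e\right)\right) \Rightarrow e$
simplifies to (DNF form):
$\text{True}$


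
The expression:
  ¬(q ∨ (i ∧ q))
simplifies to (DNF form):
¬q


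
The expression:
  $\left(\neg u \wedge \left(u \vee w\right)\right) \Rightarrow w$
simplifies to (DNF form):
$\text{True}$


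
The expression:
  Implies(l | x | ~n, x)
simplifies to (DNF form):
x | (n & ~l)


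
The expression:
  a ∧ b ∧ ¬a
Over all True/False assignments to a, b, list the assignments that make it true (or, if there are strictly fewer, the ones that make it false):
is never true.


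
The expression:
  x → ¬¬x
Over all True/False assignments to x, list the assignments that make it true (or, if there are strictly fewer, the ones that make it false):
is always true.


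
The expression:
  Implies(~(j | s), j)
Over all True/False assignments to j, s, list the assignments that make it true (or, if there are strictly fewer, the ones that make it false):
is false only for:
  j=False, s=False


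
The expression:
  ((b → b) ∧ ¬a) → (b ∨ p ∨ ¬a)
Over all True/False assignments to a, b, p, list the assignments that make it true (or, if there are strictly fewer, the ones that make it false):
is always true.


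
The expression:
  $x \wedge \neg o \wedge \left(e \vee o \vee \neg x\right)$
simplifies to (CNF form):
$e \wedge x \wedge \neg o$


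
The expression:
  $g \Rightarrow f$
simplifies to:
$f \vee \neg g$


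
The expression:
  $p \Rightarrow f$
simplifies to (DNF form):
$f \vee \neg p$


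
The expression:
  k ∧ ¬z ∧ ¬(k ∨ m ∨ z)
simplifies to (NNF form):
False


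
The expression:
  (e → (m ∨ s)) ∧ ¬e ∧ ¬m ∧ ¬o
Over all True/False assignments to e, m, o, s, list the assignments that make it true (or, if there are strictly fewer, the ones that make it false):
is true only for:
  e=False, m=False, o=False, s=False;
  e=False, m=False, o=False, s=True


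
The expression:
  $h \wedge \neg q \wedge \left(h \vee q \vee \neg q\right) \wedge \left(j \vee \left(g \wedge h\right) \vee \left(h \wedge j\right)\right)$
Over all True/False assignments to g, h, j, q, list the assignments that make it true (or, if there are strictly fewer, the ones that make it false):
is true only for:
  g=False, h=True, j=True, q=False;
  g=True, h=True, j=False, q=False;
  g=True, h=True, j=True, q=False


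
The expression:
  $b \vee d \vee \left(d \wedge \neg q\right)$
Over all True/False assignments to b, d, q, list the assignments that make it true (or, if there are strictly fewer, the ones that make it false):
is false only for:
  b=False, d=False, q=False;
  b=False, d=False, q=True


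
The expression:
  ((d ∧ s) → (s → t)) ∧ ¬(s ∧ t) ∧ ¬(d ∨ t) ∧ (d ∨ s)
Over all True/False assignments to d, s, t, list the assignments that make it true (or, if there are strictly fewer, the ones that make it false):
is true only for:
  d=False, s=True, t=False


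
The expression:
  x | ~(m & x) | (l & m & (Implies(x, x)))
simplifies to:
True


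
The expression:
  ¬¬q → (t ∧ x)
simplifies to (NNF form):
(t ∧ x) ∨ ¬q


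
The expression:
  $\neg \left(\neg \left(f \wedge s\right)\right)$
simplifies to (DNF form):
$f \wedge s$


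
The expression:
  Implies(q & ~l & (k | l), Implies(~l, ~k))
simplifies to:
l | ~k | ~q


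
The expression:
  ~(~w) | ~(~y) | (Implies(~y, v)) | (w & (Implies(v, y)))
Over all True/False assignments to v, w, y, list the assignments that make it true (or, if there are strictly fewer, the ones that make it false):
is false only for:
  v=False, w=False, y=False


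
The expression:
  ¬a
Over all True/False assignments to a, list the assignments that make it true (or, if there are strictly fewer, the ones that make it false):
is true only for:
  a=False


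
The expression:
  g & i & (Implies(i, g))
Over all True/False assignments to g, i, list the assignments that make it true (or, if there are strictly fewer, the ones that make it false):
is true only for:
  g=True, i=True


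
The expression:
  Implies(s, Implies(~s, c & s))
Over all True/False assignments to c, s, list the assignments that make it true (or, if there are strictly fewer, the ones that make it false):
is always true.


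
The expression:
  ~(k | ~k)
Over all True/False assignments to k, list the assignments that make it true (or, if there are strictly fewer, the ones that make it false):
is never true.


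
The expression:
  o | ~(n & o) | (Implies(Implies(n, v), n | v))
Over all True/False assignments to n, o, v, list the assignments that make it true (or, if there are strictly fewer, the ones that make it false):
is always true.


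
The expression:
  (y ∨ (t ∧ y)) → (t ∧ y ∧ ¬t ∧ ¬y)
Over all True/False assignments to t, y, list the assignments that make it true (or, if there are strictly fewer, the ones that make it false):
is true only for:
  t=False, y=False;
  t=True, y=False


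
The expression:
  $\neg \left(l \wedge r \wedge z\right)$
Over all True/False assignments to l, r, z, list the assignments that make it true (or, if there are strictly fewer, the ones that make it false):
is false only for:
  l=True, r=True, z=True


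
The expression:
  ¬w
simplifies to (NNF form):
¬w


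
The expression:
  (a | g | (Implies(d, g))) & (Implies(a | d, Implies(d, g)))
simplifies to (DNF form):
g | ~d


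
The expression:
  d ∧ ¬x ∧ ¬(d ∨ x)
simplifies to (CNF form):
False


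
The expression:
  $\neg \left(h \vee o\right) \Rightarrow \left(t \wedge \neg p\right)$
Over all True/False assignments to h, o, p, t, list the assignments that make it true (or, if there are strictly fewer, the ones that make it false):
is false only for:
  h=False, o=False, p=False, t=False;
  h=False, o=False, p=True, t=False;
  h=False, o=False, p=True, t=True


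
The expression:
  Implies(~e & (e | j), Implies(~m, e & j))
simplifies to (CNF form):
e | m | ~j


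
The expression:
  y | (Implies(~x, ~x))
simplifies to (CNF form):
True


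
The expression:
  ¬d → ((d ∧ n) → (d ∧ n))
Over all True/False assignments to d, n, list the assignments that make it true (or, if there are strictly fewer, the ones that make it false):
is always true.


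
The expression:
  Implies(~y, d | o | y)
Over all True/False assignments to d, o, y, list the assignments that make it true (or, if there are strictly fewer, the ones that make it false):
is false only for:
  d=False, o=False, y=False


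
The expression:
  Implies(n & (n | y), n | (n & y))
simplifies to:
True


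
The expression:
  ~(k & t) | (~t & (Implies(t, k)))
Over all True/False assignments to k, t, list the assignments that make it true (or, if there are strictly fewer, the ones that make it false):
is false only for:
  k=True, t=True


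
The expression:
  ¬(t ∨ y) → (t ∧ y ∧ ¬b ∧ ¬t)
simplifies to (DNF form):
t ∨ y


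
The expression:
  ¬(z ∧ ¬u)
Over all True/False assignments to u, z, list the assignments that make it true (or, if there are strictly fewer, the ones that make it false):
is false only for:
  u=False, z=True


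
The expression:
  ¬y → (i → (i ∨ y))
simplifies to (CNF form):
True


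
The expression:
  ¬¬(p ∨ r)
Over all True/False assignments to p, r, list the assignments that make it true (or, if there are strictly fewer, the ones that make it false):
is false only for:
  p=False, r=False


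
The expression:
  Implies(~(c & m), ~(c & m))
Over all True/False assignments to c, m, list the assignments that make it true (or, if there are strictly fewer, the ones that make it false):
is always true.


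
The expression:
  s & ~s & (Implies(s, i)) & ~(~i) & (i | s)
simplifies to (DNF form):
False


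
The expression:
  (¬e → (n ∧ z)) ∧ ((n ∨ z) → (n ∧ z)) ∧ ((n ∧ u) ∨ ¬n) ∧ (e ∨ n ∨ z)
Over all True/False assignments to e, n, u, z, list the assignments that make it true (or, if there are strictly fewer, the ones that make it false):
is true only for:
  e=False, n=True, u=True, z=True;
  e=True, n=False, u=False, z=False;
  e=True, n=False, u=True, z=False;
  e=True, n=True, u=True, z=True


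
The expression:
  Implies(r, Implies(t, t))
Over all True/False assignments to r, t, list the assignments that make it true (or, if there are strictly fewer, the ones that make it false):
is always true.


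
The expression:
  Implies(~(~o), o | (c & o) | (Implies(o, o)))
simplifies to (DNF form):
True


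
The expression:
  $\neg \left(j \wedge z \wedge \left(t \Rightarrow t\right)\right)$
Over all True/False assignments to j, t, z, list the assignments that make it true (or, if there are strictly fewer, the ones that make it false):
is false only for:
  j=True, t=False, z=True;
  j=True, t=True, z=True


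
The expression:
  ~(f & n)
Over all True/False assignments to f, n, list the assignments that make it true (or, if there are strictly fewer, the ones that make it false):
is false only for:
  f=True, n=True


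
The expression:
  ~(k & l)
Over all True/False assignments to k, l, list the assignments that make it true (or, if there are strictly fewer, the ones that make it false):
is false only for:
  k=True, l=True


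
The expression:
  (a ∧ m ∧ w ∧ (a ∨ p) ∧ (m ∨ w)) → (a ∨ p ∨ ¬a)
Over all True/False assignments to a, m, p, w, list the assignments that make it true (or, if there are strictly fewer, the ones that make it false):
is always true.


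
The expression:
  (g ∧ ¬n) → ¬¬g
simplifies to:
True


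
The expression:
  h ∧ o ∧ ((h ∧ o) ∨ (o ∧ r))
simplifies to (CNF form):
h ∧ o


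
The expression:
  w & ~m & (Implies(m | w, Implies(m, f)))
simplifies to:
w & ~m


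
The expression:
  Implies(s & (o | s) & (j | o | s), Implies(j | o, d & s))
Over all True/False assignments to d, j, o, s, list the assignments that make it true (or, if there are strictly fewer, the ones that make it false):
is false only for:
  d=False, j=False, o=True, s=True;
  d=False, j=True, o=False, s=True;
  d=False, j=True, o=True, s=True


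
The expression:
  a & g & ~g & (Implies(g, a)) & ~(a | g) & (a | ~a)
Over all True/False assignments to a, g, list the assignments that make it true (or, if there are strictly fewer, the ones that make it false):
is never true.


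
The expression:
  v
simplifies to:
v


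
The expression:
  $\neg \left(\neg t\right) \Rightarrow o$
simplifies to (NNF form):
$o \vee \neg t$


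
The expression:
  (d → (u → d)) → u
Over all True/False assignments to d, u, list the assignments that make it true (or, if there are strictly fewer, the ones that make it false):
is true only for:
  d=False, u=True;
  d=True, u=True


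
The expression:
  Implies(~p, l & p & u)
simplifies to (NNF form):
p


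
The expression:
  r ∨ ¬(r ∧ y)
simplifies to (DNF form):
True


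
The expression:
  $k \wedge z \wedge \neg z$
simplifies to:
$\text{False}$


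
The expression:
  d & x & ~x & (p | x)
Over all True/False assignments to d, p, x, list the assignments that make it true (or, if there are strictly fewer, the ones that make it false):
is never true.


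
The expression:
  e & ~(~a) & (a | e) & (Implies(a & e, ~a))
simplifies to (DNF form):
False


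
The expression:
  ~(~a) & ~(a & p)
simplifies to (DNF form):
a & ~p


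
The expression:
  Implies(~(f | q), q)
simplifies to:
f | q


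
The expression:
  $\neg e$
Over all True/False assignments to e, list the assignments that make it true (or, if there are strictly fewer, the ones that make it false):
is true only for:
  e=False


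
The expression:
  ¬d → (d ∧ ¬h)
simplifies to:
d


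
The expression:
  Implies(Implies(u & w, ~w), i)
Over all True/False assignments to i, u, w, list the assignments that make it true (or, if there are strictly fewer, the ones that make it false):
is false only for:
  i=False, u=False, w=False;
  i=False, u=False, w=True;
  i=False, u=True, w=False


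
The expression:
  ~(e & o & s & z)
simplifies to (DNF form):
~e | ~o | ~s | ~z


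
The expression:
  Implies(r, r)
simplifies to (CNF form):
True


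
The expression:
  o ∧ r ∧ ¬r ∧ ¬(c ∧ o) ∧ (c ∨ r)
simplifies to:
False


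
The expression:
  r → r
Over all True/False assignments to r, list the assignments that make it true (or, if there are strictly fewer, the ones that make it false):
is always true.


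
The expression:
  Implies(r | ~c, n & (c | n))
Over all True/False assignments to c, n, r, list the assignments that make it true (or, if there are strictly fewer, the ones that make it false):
is false only for:
  c=False, n=False, r=False;
  c=False, n=False, r=True;
  c=True, n=False, r=True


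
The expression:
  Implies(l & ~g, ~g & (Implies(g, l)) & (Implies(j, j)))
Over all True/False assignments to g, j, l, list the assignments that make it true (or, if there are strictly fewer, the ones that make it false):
is always true.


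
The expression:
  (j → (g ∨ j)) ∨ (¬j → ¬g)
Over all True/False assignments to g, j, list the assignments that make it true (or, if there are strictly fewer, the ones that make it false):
is always true.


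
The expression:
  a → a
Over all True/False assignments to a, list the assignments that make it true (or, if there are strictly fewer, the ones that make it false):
is always true.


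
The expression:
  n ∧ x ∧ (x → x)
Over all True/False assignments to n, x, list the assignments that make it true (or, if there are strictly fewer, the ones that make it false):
is true only for:
  n=True, x=True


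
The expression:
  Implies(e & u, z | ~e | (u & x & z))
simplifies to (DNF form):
z | ~e | ~u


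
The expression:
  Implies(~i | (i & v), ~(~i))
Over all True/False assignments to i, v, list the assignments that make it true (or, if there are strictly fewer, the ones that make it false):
is true only for:
  i=True, v=False;
  i=True, v=True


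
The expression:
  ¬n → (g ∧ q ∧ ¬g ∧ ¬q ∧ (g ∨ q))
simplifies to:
n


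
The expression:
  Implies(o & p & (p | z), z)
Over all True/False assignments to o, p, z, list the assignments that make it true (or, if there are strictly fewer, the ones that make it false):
is false only for:
  o=True, p=True, z=False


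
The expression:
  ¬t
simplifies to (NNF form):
¬t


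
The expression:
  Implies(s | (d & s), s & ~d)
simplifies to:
~d | ~s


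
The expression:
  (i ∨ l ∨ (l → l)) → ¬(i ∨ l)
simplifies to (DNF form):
¬i ∧ ¬l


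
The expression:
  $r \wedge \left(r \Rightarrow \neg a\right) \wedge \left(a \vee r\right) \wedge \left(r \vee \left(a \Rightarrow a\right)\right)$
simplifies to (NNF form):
$r \wedge \neg a$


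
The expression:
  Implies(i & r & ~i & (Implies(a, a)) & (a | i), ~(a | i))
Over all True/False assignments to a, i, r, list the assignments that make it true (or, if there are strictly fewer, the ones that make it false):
is always true.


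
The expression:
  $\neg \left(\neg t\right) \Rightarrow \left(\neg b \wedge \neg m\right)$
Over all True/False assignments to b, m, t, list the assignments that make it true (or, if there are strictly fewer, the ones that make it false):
is false only for:
  b=False, m=True, t=True;
  b=True, m=False, t=True;
  b=True, m=True, t=True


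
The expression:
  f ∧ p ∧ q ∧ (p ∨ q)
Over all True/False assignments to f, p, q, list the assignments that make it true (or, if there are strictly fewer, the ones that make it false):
is true only for:
  f=True, p=True, q=True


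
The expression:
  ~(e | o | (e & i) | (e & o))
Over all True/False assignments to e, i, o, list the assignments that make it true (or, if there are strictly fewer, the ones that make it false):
is true only for:
  e=False, i=False, o=False;
  e=False, i=True, o=False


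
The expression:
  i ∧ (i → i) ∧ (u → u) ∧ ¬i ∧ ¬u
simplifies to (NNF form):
False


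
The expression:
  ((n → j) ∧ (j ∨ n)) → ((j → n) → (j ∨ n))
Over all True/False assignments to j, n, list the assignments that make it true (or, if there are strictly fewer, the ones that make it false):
is always true.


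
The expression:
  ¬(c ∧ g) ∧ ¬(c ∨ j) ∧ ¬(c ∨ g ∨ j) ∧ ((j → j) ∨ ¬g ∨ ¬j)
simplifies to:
¬c ∧ ¬g ∧ ¬j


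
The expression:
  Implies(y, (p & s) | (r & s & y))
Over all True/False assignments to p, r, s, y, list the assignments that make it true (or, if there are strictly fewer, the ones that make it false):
is false only for:
  p=False, r=False, s=False, y=True;
  p=False, r=False, s=True, y=True;
  p=False, r=True, s=False, y=True;
  p=True, r=False, s=False, y=True;
  p=True, r=True, s=False, y=True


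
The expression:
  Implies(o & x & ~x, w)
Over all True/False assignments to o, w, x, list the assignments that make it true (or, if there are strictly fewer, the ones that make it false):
is always true.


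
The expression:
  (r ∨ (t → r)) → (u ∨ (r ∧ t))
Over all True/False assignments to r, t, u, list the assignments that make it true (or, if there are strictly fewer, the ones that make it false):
is false only for:
  r=False, t=False, u=False;
  r=True, t=False, u=False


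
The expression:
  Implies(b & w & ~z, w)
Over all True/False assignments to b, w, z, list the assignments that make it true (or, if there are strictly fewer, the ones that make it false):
is always true.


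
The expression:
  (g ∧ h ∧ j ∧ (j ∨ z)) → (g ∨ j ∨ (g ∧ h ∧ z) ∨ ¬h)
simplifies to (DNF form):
True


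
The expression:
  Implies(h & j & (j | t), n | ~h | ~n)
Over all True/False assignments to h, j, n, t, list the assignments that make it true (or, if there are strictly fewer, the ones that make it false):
is always true.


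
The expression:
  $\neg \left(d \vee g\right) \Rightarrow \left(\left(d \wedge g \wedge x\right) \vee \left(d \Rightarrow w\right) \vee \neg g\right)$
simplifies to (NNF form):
$\text{True}$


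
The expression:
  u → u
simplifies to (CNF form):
True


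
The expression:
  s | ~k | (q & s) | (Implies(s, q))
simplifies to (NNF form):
True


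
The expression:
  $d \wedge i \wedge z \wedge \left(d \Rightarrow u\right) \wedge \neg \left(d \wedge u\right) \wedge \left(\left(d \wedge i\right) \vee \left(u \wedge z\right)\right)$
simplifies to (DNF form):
$\text{False}$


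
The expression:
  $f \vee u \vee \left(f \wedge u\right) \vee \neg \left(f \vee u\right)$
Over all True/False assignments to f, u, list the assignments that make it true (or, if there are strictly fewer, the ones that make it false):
is always true.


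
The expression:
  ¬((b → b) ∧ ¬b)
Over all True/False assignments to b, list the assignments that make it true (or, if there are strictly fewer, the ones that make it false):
is true only for:
  b=True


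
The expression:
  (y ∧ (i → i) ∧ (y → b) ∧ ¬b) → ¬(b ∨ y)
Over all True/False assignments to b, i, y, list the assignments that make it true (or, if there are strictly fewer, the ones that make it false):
is always true.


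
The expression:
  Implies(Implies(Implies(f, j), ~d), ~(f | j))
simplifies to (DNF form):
(d & j) | (~f & ~j)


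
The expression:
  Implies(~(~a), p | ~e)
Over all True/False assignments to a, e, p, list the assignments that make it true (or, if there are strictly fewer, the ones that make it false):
is false only for:
  a=True, e=True, p=False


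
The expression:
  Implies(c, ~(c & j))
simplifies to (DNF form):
~c | ~j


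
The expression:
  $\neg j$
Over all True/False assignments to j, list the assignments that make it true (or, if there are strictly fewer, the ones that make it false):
is true only for:
  j=False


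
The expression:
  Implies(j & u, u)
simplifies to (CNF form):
True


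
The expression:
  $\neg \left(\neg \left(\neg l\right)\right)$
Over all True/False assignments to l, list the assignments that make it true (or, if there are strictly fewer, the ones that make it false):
is true only for:
  l=False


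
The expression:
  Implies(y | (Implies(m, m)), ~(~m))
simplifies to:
m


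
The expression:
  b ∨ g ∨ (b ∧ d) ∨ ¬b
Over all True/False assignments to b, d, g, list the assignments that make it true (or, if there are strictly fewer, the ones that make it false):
is always true.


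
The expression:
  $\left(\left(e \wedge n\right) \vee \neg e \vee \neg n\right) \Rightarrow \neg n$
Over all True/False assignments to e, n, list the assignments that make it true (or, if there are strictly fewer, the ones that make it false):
is true only for:
  e=False, n=False;
  e=True, n=False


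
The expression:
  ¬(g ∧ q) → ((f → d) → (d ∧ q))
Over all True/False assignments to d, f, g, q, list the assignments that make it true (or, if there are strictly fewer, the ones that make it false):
is false only for:
  d=False, f=False, g=False, q=False;
  d=False, f=False, g=False, q=True;
  d=False, f=False, g=True, q=False;
  d=True, f=False, g=False, q=False;
  d=True, f=False, g=True, q=False;
  d=True, f=True, g=False, q=False;
  d=True, f=True, g=True, q=False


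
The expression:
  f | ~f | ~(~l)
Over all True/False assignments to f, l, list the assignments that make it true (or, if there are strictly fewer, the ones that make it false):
is always true.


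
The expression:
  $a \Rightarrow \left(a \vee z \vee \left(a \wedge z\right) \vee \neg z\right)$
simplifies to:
$\text{True}$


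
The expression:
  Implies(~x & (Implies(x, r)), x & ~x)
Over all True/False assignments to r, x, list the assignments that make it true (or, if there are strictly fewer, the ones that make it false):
is true only for:
  r=False, x=True;
  r=True, x=True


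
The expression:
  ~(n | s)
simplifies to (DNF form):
~n & ~s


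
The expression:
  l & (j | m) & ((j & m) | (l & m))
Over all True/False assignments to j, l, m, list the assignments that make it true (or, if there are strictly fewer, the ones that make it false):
is true only for:
  j=False, l=True, m=True;
  j=True, l=True, m=True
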